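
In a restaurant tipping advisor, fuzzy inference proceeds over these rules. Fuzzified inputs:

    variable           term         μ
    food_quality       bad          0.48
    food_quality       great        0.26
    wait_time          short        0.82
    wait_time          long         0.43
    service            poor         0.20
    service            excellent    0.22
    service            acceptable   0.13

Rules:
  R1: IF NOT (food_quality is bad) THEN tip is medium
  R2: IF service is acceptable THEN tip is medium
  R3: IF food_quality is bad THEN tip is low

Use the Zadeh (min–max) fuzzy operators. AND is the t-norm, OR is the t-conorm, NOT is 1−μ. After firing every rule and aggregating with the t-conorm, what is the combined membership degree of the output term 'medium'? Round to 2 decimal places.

R1: ¬bad=1−0.48=0.52 → w = 0.52
R2: acceptable=0.13 → w = 0.13
R3: bad=0.48 → w = 0.48
Rules with consequent 'medium': {R1, R2} → strengths 0.52, 0.13
Aggregate via t-conorm [max(a, b)]: 0.52

0.52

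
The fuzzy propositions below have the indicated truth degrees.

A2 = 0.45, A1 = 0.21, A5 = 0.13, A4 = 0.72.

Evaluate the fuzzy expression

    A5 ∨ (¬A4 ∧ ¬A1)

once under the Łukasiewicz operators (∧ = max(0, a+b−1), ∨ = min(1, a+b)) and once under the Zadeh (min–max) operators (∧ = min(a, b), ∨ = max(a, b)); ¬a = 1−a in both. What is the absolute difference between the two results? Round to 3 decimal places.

0.080

Under Łukasiewicz:
  ¬A4 = 1 − 0.72 = 0.28
  ¬A1 = 1 − 0.21 = 0.79
  ¬A4 ∧ ¬A1 = max(0, a+b−1) on (0.28, 0.79) = 0.07
  A5 ∨ (¬A4 ∧ ¬A1) = min(1, a+b) on (0.13, 0.07) = 0.20
  → value = 0.2000
Under Zadeh (min–max):
  ¬A4 = 1 − 0.72 = 0.28
  ¬A1 = 1 − 0.21 = 0.79
  ¬A4 ∧ ¬A1 = min(a, b) on (0.28, 0.79) = 0.28
  A5 ∨ (¬A4 ∧ ¬A1) = max(a, b) on (0.13, 0.28) = 0.28
  → value = 0.2800
|0.2000 − 0.2800| = 0.080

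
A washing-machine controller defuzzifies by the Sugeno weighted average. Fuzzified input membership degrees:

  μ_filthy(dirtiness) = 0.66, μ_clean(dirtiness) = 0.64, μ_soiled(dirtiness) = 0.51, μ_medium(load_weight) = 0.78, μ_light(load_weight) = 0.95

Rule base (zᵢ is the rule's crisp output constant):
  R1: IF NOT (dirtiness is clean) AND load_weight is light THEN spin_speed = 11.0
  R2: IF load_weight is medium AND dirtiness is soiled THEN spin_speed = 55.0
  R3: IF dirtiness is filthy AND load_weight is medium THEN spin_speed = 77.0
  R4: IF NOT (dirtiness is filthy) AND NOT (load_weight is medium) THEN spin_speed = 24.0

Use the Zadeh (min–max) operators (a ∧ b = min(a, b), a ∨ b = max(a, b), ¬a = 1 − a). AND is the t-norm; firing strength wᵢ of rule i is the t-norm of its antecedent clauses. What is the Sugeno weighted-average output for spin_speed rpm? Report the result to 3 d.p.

50.349

R1 (z=11.0): ¬clean=1−0.64=0.36, light=0.95; AND[min(a, b)] → w = 0.36
R2 (z=55.0): medium=0.78, soiled=0.51; AND[min(a, b)] → w = 0.51
R3 (z=77.0): filthy=0.66, medium=0.78; AND[min(a, b)] → w = 0.66
R4 (z=24.0): ¬filthy=1−0.66=0.34, ¬medium=1−0.78=0.22; AND[min(a, b)] → w = 0.22
Weighted average = (0.36·11.0 + 0.51·55.0 + 0.66·77.0 + 0.22·24.0) / (0.36 + 0.51 + 0.66 + 0.22)
  = 88.1100 / 1.7500 = 50.349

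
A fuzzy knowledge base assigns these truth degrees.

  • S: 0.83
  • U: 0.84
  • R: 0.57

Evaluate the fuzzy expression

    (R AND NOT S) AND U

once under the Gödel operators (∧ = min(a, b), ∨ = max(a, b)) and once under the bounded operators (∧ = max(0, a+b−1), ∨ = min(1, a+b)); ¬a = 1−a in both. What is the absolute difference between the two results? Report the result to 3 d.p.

0.170

Under Gödel:
  NOT S = 1 − 0.83 = 0.17
  R AND NOT S = min(a, b) on (0.57, 0.17) = 0.17
  (R AND NOT S) AND U = min(a, b) on (0.17, 0.84) = 0.17
  → value = 0.1700
Under bounded:
  NOT S = 1 − 0.83 = 0.17
  R AND NOT S = max(0, a+b−1) on (0.57, 0.17) = 0.00
  (R AND NOT S) AND U = max(0, a+b−1) on (0.00, 0.84) = 0.00
  → value = 0.0000
|0.1700 − 0.0000| = 0.170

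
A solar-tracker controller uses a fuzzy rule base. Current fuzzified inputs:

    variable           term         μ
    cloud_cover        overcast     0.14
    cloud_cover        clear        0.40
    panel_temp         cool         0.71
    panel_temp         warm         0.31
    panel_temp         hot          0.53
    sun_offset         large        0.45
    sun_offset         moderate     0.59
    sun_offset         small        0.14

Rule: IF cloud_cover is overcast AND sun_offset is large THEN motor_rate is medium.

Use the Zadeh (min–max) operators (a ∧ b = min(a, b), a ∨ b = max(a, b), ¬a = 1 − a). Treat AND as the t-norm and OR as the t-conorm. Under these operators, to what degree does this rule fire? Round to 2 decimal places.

firing strength: overcast=0.14, large=0.45; AND[min(a, b)] → w = 0.14

0.14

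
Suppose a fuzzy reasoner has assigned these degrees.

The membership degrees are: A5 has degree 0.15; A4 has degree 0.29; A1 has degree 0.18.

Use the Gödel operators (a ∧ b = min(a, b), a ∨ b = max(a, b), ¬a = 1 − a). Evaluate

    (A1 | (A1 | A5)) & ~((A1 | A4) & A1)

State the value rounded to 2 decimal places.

0.18

A1 | A5 = max(a, b) on (0.18, 0.15) = 0.18
A1 | (A1 | A5) = max(a, b) on (0.18, 0.18) = 0.18
A1 | A4 = max(a, b) on (0.18, 0.29) = 0.29
(A1 | A4) & A1 = min(a, b) on (0.29, 0.18) = 0.18
~((A1 | A4) & A1) = 1 − 0.18 = 0.82
(A1 | (A1 | A5)) & ~((A1 | A4) & A1) = min(a, b) on (0.18, 0.82) = 0.18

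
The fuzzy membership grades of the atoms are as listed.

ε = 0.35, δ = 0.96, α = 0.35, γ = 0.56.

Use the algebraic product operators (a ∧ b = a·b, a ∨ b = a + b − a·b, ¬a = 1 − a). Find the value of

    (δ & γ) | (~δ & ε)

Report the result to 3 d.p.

0.544

δ & γ = a·b on (0.9600, 0.5600) = 0.5376
~δ = 1 − 0.9600 = 0.0400
~δ & ε = a·b on (0.0400, 0.3500) = 0.0140
(δ & γ) | (~δ & ε) = a + b − a·b on (0.5376, 0.0140) = 0.5441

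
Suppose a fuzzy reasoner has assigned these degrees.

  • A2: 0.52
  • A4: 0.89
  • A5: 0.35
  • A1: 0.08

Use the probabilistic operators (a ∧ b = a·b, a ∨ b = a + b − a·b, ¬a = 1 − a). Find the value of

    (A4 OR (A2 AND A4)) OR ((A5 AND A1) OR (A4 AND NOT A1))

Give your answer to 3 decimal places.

A2 AND A4 = a·b on (0.5200, 0.8900) = 0.4628
A4 OR (A2 AND A4) = a + b − a·b on (0.8900, 0.4628) = 0.9409
A5 AND A1 = a·b on (0.3500, 0.0800) = 0.0280
NOT A1 = 1 − 0.0800 = 0.9200
A4 AND NOT A1 = a·b on (0.8900, 0.9200) = 0.8188
(A5 AND A1) OR (A4 AND NOT A1) = a + b − a·b on (0.0280, 0.8188) = 0.8239
(A4 OR (A2 AND A4)) OR ((A5 AND A1) OR (A4 AND NOT A1)) = a + b − a·b on (0.9409, 0.8239) = 0.9896

0.990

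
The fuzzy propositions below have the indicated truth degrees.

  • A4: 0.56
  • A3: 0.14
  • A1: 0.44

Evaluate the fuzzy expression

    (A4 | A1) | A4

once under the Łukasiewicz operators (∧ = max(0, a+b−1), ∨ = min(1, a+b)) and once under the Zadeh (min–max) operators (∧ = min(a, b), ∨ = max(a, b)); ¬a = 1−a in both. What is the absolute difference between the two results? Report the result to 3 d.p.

Under Łukasiewicz:
  A4 | A1 = min(1, a+b) on (0.56, 0.44) = 1.00
  (A4 | A1) | A4 = min(1, a+b) on (1.00, 0.56) = 1.00
  → value = 1.0000
Under Zadeh (min–max):
  A4 | A1 = max(a, b) on (0.56, 0.44) = 0.56
  (A4 | A1) | A4 = max(a, b) on (0.56, 0.56) = 0.56
  → value = 0.5600
|1.0000 − 0.5600| = 0.440

0.440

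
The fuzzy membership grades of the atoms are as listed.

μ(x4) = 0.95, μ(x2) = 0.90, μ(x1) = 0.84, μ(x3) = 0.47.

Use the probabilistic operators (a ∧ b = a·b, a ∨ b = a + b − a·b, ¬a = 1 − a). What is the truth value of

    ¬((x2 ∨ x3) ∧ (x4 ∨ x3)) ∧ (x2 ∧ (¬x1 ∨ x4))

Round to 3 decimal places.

x2 ∨ x3 = a + b − a·b on (0.9000, 0.4700) = 0.9470
x4 ∨ x3 = a + b − a·b on (0.9500, 0.4700) = 0.9735
(x2 ∨ x3) ∧ (x4 ∨ x3) = a·b on (0.9470, 0.9735) = 0.9219
¬((x2 ∨ x3) ∧ (x4 ∨ x3)) = 1 − 0.9219 = 0.0781
¬x1 = 1 − 0.8400 = 0.1600
¬x1 ∨ x4 = a + b − a·b on (0.1600, 0.9500) = 0.9580
x2 ∧ (¬x1 ∨ x4) = a·b on (0.9000, 0.9580) = 0.8622
¬((x2 ∨ x3) ∧ (x4 ∨ x3)) ∧ (x2 ∧ (¬x1 ∨ x4)) = a·b on (0.0781, 0.8622) = 0.0673

0.067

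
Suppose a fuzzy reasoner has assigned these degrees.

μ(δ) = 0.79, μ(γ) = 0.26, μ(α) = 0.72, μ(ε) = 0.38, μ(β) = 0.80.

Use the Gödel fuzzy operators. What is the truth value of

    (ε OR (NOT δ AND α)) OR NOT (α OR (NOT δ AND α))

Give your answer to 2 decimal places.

NOT δ = 1 − 0.79 = 0.21
NOT δ AND α = min(a, b) on (0.21, 0.72) = 0.21
ε OR (NOT δ AND α) = max(a, b) on (0.38, 0.21) = 0.38
NOT δ = 1 − 0.79 = 0.21
NOT δ AND α = min(a, b) on (0.21, 0.72) = 0.21
α OR (NOT δ AND α) = max(a, b) on (0.72, 0.21) = 0.72
NOT (α OR (NOT δ AND α)) = 1 − 0.72 = 0.28
(ε OR (NOT δ AND α)) OR NOT (α OR (NOT δ AND α)) = max(a, b) on (0.38, 0.28) = 0.38

0.38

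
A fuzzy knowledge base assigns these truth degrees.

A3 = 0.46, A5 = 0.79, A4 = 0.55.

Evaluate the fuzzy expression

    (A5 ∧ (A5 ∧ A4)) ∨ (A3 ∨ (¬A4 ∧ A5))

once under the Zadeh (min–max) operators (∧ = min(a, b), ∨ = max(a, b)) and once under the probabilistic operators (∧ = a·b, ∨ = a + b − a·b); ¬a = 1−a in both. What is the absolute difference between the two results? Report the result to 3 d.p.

Under Zadeh (min–max):
  A5 ∧ A4 = min(a, b) on (0.79, 0.55) = 0.55
  A5 ∧ (A5 ∧ A4) = min(a, b) on (0.79, 0.55) = 0.55
  ¬A4 = 1 − 0.55 = 0.45
  ¬A4 ∧ A5 = min(a, b) on (0.45, 0.79) = 0.45
  A3 ∨ (¬A4 ∧ A5) = max(a, b) on (0.46, 0.45) = 0.46
  (A5 ∧ (A5 ∧ A4)) ∨ (A3 ∨ (¬A4 ∧ A5)) = max(a, b) on (0.55, 0.46) = 0.55
  → value = 0.5500
Under probabilistic:
  A5 ∧ A4 = a·b on (0.7900, 0.5500) = 0.4345
  A5 ∧ (A5 ∧ A4) = a·b on (0.7900, 0.4345) = 0.3433
  ¬A4 = 1 − 0.5500 = 0.4500
  ¬A4 ∧ A5 = a·b on (0.4500, 0.7900) = 0.3555
  A3 ∨ (¬A4 ∧ A5) = a + b − a·b on (0.4600, 0.3555) = 0.6520
  (A5 ∧ (A5 ∧ A4)) ∨ (A3 ∨ (¬A4 ∧ A5)) = a + b − a·b on (0.3433, 0.6520) = 0.7714
  → value = 0.7714
|0.5500 − 0.7714| = 0.221

0.221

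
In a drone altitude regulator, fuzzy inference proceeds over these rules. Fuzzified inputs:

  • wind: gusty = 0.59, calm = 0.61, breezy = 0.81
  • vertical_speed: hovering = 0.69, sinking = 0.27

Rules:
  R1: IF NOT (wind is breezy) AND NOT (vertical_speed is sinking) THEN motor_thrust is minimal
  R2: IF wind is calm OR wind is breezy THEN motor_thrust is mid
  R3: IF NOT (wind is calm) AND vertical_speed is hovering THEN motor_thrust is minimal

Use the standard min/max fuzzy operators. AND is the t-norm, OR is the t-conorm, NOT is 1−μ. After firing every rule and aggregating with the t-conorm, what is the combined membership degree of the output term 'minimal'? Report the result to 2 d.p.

0.39

R1: ¬breezy=1−0.81=0.19, ¬sinking=1−0.27=0.73; AND[min(a, b)] → w = 0.19
R2: calm=0.61, breezy=0.81; OR[max(a, b)] → w = 0.81
R3: ¬calm=1−0.61=0.39, hovering=0.69; AND[min(a, b)] → w = 0.39
Rules with consequent 'minimal': {R1, R3} → strengths 0.19, 0.39
Aggregate via t-conorm [max(a, b)]: 0.39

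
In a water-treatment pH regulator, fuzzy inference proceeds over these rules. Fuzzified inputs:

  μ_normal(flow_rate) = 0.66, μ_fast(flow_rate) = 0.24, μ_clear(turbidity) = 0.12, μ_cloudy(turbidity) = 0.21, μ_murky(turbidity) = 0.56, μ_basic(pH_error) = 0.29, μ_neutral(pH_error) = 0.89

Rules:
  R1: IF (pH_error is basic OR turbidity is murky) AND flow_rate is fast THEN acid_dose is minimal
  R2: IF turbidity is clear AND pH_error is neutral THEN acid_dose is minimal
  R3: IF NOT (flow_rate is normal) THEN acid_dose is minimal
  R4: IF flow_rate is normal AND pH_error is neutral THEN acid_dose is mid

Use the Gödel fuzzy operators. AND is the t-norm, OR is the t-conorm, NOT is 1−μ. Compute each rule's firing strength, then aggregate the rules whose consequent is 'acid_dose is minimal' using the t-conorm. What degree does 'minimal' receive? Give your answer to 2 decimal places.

R1: (basic=0.29 OR murky=0.56) = 0.56; AND[min(a, b)] with fast=0.24 → w = 0.24
R2: clear=0.12, neutral=0.89; AND[min(a, b)] → w = 0.12
R3: ¬normal=1−0.66=0.34 → w = 0.34
R4: normal=0.66, neutral=0.89; AND[min(a, b)] → w = 0.66
Rules with consequent 'minimal': {R1, R2, R3} → strengths 0.24, 0.12, 0.34
Aggregate via t-conorm [max(a, b)]: 0.34

0.34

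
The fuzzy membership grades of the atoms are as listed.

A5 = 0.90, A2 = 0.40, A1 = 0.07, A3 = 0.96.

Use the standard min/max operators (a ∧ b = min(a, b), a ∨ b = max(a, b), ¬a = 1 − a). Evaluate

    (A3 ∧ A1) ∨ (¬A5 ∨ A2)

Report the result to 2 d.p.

A3 ∧ A1 = min(a, b) on (0.96, 0.07) = 0.07
¬A5 = 1 − 0.90 = 0.10
¬A5 ∨ A2 = max(a, b) on (0.10, 0.40) = 0.40
(A3 ∧ A1) ∨ (¬A5 ∨ A2) = max(a, b) on (0.07, 0.40) = 0.40

0.40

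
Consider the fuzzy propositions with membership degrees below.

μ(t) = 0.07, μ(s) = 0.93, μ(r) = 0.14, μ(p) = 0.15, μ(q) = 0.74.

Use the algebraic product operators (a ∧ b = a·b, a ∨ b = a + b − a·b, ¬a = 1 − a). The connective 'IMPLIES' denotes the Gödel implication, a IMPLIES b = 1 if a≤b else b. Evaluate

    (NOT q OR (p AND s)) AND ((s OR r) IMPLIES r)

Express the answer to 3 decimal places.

0.051

NOT q = 1 − 0.7400 = 0.2600
p AND s = a·b on (0.1500, 0.9300) = 0.1395
NOT q OR (p AND s) = a + b − a·b on (0.2600, 0.1395) = 0.3632
s OR r = a + b − a·b on (0.9300, 0.1400) = 0.9398
(s OR r) IMPLIES r  [Gödel: 1 if a≤b else b] with a=0.9398, b=0.1400 → 0.1400
(NOT q OR (p AND s)) AND ((s OR r) IMPLIES r) = a·b on (0.3632, 0.1400) = 0.0509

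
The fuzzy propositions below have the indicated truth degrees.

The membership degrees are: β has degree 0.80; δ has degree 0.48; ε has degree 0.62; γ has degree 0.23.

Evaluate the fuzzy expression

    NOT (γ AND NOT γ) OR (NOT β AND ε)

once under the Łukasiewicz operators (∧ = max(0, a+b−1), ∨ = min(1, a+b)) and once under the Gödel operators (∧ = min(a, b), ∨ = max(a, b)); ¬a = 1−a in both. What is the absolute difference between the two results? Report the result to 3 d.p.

0.230

Under Łukasiewicz:
  NOT γ = 1 − 0.23 = 0.77
  γ AND NOT γ = max(0, a+b−1) on (0.23, 0.77) = 0.00
  NOT (γ AND NOT γ) = 1 − 0.00 = 1.00
  NOT β = 1 − 0.80 = 0.20
  NOT β AND ε = max(0, a+b−1) on (0.20, 0.62) = 0.00
  NOT (γ AND NOT γ) OR (NOT β AND ε) = min(1, a+b) on (1.00, 0.00) = 1.00
  → value = 1.0000
Under Gödel:
  NOT γ = 1 − 0.23 = 0.77
  γ AND NOT γ = min(a, b) on (0.23, 0.77) = 0.23
  NOT (γ AND NOT γ) = 1 − 0.23 = 0.77
  NOT β = 1 − 0.80 = 0.20
  NOT β AND ε = min(a, b) on (0.20, 0.62) = 0.20
  NOT (γ AND NOT γ) OR (NOT β AND ε) = max(a, b) on (0.77, 0.20) = 0.77
  → value = 0.7700
|1.0000 − 0.7700| = 0.230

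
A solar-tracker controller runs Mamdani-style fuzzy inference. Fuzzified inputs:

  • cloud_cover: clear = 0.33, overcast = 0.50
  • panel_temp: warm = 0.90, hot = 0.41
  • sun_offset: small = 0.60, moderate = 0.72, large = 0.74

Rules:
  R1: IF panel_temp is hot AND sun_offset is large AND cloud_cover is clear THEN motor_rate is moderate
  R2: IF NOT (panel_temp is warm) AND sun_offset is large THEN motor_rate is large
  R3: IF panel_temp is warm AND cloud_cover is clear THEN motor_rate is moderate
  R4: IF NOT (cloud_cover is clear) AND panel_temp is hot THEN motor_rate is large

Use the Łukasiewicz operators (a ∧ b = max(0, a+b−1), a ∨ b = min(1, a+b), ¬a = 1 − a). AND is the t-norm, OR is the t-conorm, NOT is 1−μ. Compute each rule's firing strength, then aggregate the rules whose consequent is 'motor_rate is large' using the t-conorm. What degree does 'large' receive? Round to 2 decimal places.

0.08

R1: hot=0.41, large=0.74, clear=0.33; AND[max(0, a+b−1)] → w = 0.00
R2: ¬warm=1−0.90=0.10, large=0.74; AND[max(0, a+b−1)] → w = 0.00
R3: warm=0.90, clear=0.33; AND[max(0, a+b−1)] → w = 0.23
R4: ¬clear=1−0.33=0.67, hot=0.41; AND[max(0, a+b−1)] → w = 0.08
Rules with consequent 'large': {R2, R4} → strengths 0.00, 0.08
Aggregate via t-conorm [min(1, a+b)]: 0.08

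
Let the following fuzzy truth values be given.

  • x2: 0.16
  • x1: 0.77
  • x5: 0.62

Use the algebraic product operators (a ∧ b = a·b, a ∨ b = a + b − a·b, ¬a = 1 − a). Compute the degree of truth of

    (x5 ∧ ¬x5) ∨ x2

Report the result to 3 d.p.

¬x5 = 1 − 0.6200 = 0.3800
x5 ∧ ¬x5 = a·b on (0.6200, 0.3800) = 0.2356
(x5 ∧ ¬x5) ∨ x2 = a + b − a·b on (0.2356, 0.1600) = 0.3579

0.358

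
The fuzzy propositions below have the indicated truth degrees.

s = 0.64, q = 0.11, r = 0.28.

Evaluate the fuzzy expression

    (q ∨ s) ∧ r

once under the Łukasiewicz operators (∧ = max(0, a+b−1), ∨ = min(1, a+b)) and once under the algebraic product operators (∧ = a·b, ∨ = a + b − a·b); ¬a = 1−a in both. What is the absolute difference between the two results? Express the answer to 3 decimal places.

0.160

Under Łukasiewicz:
  q ∨ s = min(1, a+b) on (0.11, 0.64) = 0.75
  (q ∨ s) ∧ r = max(0, a+b−1) on (0.75, 0.28) = 0.03
  → value = 0.0300
Under algebraic product:
  q ∨ s = a + b − a·b on (0.1100, 0.6400) = 0.6796
  (q ∨ s) ∧ r = a·b on (0.6796, 0.2800) = 0.1903
  → value = 0.1903
|0.0300 − 0.1903| = 0.160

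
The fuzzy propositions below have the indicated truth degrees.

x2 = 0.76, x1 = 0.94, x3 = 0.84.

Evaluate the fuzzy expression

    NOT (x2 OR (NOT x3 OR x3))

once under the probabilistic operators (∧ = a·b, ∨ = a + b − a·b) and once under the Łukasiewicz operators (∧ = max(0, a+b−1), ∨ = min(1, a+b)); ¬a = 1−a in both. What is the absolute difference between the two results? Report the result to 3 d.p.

0.032

Under probabilistic:
  NOT x3 = 1 − 0.8400 = 0.1600
  NOT x3 OR x3 = a + b − a·b on (0.1600, 0.8400) = 0.8656
  x2 OR (NOT x3 OR x3) = a + b − a·b on (0.7600, 0.8656) = 0.9677
  NOT (x2 OR (NOT x3 OR x3)) = 1 − 0.9677 = 0.0323
  → value = 0.0323
Under Łukasiewicz:
  NOT x3 = 1 − 0.84 = 0.16
  NOT x3 OR x3 = min(1, a+b) on (0.16, 0.84) = 1.00
  x2 OR (NOT x3 OR x3) = min(1, a+b) on (0.76, 1.00) = 1.00
  NOT (x2 OR (NOT x3 OR x3)) = 1 − 1.00 = 0.00
  → value = 0.0000
|0.0323 − 0.0000| = 0.032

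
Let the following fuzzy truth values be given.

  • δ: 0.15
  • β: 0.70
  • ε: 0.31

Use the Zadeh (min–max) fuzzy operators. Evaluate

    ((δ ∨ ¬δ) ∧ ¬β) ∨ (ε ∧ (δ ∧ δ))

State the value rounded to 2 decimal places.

¬δ = 1 − 0.15 = 0.85
δ ∨ ¬δ = max(a, b) on (0.15, 0.85) = 0.85
¬β = 1 − 0.70 = 0.30
(δ ∨ ¬δ) ∧ ¬β = min(a, b) on (0.85, 0.30) = 0.30
δ ∧ δ = min(a, b) on (0.15, 0.15) = 0.15
ε ∧ (δ ∧ δ) = min(a, b) on (0.31, 0.15) = 0.15
((δ ∨ ¬δ) ∧ ¬β) ∨ (ε ∧ (δ ∧ δ)) = max(a, b) on (0.30, 0.15) = 0.30

0.30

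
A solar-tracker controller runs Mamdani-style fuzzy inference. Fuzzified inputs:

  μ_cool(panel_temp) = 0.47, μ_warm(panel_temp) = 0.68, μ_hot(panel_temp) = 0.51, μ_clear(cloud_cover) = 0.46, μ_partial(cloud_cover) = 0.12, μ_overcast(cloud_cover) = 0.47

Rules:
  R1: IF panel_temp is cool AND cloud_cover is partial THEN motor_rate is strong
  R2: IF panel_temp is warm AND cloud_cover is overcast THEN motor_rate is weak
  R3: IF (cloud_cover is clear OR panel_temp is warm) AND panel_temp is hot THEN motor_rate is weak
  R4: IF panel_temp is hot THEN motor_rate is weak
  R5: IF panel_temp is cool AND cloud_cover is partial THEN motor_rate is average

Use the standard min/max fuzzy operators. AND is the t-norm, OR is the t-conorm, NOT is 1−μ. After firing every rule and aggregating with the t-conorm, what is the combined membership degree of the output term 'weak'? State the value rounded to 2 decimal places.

R1: cool=0.47, partial=0.12; AND[min(a, b)] → w = 0.12
R2: warm=0.68, overcast=0.47; AND[min(a, b)] → w = 0.47
R3: (clear=0.46 OR warm=0.68) = 0.68; AND[min(a, b)] with hot=0.51 → w = 0.51
R4: hot=0.51 → w = 0.51
R5: cool=0.47, partial=0.12; AND[min(a, b)] → w = 0.12
Rules with consequent 'weak': {R2, R3, R4} → strengths 0.47, 0.51, 0.51
Aggregate via t-conorm [max(a, b)]: 0.51

0.51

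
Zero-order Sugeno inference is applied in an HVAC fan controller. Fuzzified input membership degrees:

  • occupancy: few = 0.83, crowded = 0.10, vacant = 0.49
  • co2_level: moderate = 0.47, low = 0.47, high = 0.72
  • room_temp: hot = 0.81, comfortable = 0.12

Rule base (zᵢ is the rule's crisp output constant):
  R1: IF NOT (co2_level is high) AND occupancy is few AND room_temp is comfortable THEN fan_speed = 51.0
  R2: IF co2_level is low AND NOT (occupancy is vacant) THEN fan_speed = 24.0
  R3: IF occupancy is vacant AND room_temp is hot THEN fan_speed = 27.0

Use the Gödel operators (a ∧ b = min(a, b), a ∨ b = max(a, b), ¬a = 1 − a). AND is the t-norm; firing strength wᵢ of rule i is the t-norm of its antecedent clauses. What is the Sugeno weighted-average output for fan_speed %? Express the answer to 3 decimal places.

R1 (z=51.0): ¬high=1−0.72=0.28, few=0.83, comfortable=0.12; AND[min(a, b)] → w = 0.12
R2 (z=24.0): low=0.47, ¬vacant=1−0.49=0.51; AND[min(a, b)] → w = 0.47
R3 (z=27.0): vacant=0.49, hot=0.81; AND[min(a, b)] → w = 0.49
Weighted average = (0.12·51.0 + 0.47·24.0 + 0.49·27.0) / (0.12 + 0.47 + 0.49)
  = 30.6300 / 1.0800 = 28.361

28.361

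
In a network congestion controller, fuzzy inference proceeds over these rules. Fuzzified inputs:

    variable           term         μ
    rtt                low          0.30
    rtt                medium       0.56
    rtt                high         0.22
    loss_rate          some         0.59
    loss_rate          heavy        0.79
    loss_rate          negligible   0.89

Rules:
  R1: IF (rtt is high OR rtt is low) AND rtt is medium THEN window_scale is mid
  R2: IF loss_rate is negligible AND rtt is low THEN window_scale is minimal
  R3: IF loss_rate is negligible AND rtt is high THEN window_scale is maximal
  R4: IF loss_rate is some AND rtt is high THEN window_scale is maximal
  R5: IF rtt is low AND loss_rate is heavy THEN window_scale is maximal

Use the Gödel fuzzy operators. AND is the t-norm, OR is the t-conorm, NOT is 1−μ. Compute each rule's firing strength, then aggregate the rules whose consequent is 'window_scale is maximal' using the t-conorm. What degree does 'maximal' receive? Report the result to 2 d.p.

0.30

R1: (high=0.22 OR low=0.30) = 0.30; AND[min(a, b)] with medium=0.56 → w = 0.30
R2: negligible=0.89, low=0.30; AND[min(a, b)] → w = 0.30
R3: negligible=0.89, high=0.22; AND[min(a, b)] → w = 0.22
R4: some=0.59, high=0.22; AND[min(a, b)] → w = 0.22
R5: low=0.30, heavy=0.79; AND[min(a, b)] → w = 0.30
Rules with consequent 'maximal': {R3, R4, R5} → strengths 0.22, 0.22, 0.30
Aggregate via t-conorm [max(a, b)]: 0.30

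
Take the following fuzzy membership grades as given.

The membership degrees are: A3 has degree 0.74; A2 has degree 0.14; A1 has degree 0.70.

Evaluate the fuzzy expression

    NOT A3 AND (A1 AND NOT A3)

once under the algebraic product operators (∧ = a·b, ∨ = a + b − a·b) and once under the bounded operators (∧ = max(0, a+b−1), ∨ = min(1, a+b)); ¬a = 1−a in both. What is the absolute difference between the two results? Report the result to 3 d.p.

Under algebraic product:
  NOT A3 = 1 − 0.7400 = 0.2600
  NOT A3 = 1 − 0.7400 = 0.2600
  A1 AND NOT A3 = a·b on (0.7000, 0.2600) = 0.1820
  NOT A3 AND (A1 AND NOT A3) = a·b on (0.2600, 0.1820) = 0.0473
  → value = 0.0473
Under bounded:
  NOT A3 = 1 − 0.74 = 0.26
  NOT A3 = 1 − 0.74 = 0.26
  A1 AND NOT A3 = max(0, a+b−1) on (0.70, 0.26) = 0.00
  NOT A3 AND (A1 AND NOT A3) = max(0, a+b−1) on (0.26, 0.00) = 0.00
  → value = 0.0000
|0.0473 − 0.0000| = 0.047

0.047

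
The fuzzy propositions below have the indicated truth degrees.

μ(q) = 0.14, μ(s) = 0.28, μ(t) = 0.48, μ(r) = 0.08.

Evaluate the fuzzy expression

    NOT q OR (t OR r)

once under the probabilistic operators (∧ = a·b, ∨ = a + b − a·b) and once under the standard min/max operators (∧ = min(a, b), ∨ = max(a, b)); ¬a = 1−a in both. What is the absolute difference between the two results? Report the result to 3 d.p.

Under probabilistic:
  NOT q = 1 − 0.1400 = 0.8600
  t OR r = a + b − a·b on (0.4800, 0.0800) = 0.5216
  NOT q OR (t OR r) = a + b − a·b on (0.8600, 0.5216) = 0.9330
  → value = 0.9330
Under standard min/max:
  NOT q = 1 − 0.14 = 0.86
  t OR r = max(a, b) on (0.48, 0.08) = 0.48
  NOT q OR (t OR r) = max(a, b) on (0.86, 0.48) = 0.86
  → value = 0.8600
|0.9330 − 0.8600| = 0.073

0.073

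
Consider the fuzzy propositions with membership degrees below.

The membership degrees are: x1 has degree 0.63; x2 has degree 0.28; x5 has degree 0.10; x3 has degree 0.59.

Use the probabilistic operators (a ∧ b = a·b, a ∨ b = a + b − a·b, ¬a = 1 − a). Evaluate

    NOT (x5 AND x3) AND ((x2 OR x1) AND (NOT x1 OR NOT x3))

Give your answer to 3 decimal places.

0.434

x5 AND x3 = a·b on (0.1000, 0.5900) = 0.0590
NOT (x5 AND x3) = 1 − 0.0590 = 0.9410
x2 OR x1 = a + b − a·b on (0.2800, 0.6300) = 0.7336
NOT x1 = 1 − 0.6300 = 0.3700
NOT x3 = 1 − 0.5900 = 0.4100
NOT x1 OR NOT x3 = a + b − a·b on (0.3700, 0.4100) = 0.6283
(x2 OR x1) AND (NOT x1 OR NOT x3) = a·b on (0.7336, 0.6283) = 0.4609
NOT (x5 AND x3) AND ((x2 OR x1) AND (NOT x1 OR NOT x3)) = a·b on (0.9410, 0.4609) = 0.4337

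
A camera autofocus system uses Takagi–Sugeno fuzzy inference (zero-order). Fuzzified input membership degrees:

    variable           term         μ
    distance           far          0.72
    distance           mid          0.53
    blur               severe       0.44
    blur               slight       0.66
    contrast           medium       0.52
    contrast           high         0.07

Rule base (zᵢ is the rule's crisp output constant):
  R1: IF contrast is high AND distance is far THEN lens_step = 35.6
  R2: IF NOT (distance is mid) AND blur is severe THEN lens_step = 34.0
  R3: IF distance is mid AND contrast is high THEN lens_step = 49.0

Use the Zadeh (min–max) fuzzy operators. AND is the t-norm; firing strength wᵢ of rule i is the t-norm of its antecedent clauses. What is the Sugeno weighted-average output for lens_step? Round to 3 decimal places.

R1 (z=35.6): high=0.07, far=0.72; AND[min(a, b)] → w = 0.07
R2 (z=34.0): ¬mid=1−0.53=0.47, severe=0.44; AND[min(a, b)] → w = 0.44
R3 (z=49.0): mid=0.53, high=0.07; AND[min(a, b)] → w = 0.07
Weighted average = (0.07·35.6 + 0.44·34.0 + 0.07·49.0) / (0.07 + 0.44 + 0.07)
  = 20.8820 / 0.5800 = 36.003

36.003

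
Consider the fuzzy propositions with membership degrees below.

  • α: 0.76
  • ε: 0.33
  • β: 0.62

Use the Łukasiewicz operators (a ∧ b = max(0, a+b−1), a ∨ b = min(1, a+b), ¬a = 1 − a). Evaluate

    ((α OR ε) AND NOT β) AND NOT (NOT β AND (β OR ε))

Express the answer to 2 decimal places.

0.05

α OR ε = min(1, a+b) on (0.76, 0.33) = 1.00
NOT β = 1 − 0.62 = 0.38
(α OR ε) AND NOT β = max(0, a+b−1) on (1.00, 0.38) = 0.38
NOT β = 1 − 0.62 = 0.38
β OR ε = min(1, a+b) on (0.62, 0.33) = 0.95
NOT β AND (β OR ε) = max(0, a+b−1) on (0.38, 0.95) = 0.33
NOT (NOT β AND (β OR ε)) = 1 − 0.33 = 0.67
((α OR ε) AND NOT β) AND NOT (NOT β AND (β OR ε)) = max(0, a+b−1) on (0.38, 0.67) = 0.05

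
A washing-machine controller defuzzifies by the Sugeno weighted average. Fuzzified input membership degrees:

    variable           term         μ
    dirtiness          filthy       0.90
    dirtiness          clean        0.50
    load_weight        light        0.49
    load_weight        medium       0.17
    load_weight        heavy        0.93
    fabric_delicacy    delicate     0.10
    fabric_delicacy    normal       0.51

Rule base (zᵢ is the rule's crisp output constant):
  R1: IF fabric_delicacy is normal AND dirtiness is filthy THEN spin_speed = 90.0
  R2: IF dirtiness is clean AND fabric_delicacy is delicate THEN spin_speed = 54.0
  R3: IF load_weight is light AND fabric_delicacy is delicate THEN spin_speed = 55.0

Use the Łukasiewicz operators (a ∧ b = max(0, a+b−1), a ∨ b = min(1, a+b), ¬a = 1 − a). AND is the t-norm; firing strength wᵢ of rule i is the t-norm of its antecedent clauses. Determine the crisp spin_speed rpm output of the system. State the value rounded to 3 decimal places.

R1 (z=90.0): normal=0.51, filthy=0.90; AND[max(0, a+b−1)] → w = 0.41
R2 (z=54.0): clean=0.50, delicate=0.10; AND[max(0, a+b−1)] → w = 0.00
R3 (z=55.0): light=0.49, delicate=0.10; AND[max(0, a+b−1)] → w = 0.00
Weighted average = (0.41·90.0 + 0.00·54.0 + 0.00·55.0) / (0.41 + 0.00 + 0.00)
  = 36.9000 / 0.4100 = 90.000

90.000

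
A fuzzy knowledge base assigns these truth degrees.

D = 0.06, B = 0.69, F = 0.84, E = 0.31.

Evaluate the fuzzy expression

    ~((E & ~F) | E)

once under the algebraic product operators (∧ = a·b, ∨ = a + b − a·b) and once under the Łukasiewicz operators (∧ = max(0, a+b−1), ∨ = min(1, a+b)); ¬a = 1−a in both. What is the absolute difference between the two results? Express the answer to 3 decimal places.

0.034

Under algebraic product:
  ~F = 1 − 0.8400 = 0.1600
  E & ~F = a·b on (0.3100, 0.1600) = 0.0496
  (E & ~F) | E = a + b − a·b on (0.0496, 0.3100) = 0.3442
  ~((E & ~F) | E) = 1 − 0.3442 = 0.6558
  → value = 0.6558
Under Łukasiewicz:
  ~F = 1 − 0.84 = 0.16
  E & ~F = max(0, a+b−1) on (0.31, 0.16) = 0.00
  (E & ~F) | E = min(1, a+b) on (0.00, 0.31) = 0.31
  ~((E & ~F) | E) = 1 − 0.31 = 0.69
  → value = 0.6900
|0.6558 − 0.6900| = 0.034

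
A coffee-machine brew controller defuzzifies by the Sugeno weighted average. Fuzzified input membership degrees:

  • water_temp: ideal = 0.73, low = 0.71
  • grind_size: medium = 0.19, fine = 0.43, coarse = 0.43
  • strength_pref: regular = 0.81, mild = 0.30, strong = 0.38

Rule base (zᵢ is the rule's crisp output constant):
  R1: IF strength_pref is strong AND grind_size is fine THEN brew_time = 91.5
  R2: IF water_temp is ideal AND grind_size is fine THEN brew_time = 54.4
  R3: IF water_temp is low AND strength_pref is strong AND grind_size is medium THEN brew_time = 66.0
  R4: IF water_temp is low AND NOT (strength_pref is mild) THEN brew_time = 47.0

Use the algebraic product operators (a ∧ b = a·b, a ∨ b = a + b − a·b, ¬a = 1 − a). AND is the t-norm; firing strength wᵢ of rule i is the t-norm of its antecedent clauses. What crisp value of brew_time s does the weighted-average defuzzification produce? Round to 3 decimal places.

57.305

R1 (z=91.5): strong=0.38, fine=0.43; AND[a·b] → w = 0.1634
R2 (z=54.4): ideal=0.73, fine=0.43; AND[a·b] → w = 0.3139
R3 (z=66.0): low=0.71, strong=0.38, medium=0.19; AND[a·b] → w = 0.0513
R4 (z=47.0): low=0.71, ¬mild=1−0.30=0.70; AND[a·b] → w = 0.4970
Weighted average = (0.1634·91.5 + 0.3139·54.4 + 0.0513·66.0 + 0.4970·47.0) / (0.1634 + 0.3139 + 0.0513 + 0.4970)
  = 58.7696 / 1.0256 = 57.305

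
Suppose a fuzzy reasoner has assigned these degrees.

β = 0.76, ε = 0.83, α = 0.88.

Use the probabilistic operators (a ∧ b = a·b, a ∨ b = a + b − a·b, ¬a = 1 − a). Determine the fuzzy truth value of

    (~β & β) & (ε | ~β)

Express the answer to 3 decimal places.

~β = 1 − 0.7600 = 0.2400
~β & β = a·b on (0.2400, 0.7600) = 0.1824
~β = 1 − 0.7600 = 0.2400
ε | ~β = a + b − a·b on (0.8300, 0.2400) = 0.8708
(~β & β) & (ε | ~β) = a·b on (0.1824, 0.8708) = 0.1588

0.159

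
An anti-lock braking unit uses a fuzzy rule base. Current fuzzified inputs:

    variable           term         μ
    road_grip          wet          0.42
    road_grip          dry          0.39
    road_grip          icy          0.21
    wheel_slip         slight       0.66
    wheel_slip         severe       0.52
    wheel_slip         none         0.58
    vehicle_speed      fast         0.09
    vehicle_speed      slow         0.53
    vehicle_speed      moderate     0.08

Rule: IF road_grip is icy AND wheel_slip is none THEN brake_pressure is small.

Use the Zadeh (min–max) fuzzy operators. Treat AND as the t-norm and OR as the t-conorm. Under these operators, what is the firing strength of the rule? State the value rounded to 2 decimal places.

firing strength: icy=0.21, none=0.58; AND[min(a, b)] → w = 0.21

0.21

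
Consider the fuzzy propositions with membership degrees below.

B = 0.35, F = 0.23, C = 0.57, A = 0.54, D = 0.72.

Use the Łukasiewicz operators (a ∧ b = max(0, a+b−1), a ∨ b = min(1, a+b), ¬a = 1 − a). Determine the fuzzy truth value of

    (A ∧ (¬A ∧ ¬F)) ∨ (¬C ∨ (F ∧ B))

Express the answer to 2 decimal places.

¬A = 1 − 0.54 = 0.46
¬F = 1 − 0.23 = 0.77
¬A ∧ ¬F = max(0, a+b−1) on (0.46, 0.77) = 0.23
A ∧ (¬A ∧ ¬F) = max(0, a+b−1) on (0.54, 0.23) = 0.00
¬C = 1 − 0.57 = 0.43
F ∧ B = max(0, a+b−1) on (0.23, 0.35) = 0.00
¬C ∨ (F ∧ B) = min(1, a+b) on (0.43, 0.00) = 0.43
(A ∧ (¬A ∧ ¬F)) ∨ (¬C ∨ (F ∧ B)) = min(1, a+b) on (0.00, 0.43) = 0.43

0.43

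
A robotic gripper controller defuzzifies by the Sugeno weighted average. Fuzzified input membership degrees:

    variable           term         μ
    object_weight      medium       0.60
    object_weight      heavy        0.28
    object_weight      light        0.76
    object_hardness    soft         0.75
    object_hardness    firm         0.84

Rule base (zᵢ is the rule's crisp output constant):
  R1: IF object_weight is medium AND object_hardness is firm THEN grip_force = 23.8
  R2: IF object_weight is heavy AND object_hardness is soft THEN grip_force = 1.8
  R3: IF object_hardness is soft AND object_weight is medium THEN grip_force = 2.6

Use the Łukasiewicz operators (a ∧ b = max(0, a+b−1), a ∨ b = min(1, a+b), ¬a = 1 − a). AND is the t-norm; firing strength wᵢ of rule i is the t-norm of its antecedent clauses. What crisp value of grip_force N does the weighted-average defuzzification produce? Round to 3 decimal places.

13.946

R1 (z=23.8): medium=0.60, firm=0.84; AND[max(0, a+b−1)] → w = 0.44
R2 (z=1.8): heavy=0.28, soft=0.75; AND[max(0, a+b−1)] → w = 0.03
R3 (z=2.6): soft=0.75, medium=0.60; AND[max(0, a+b−1)] → w = 0.35
Weighted average = (0.44·23.8 + 0.03·1.8 + 0.35·2.6) / (0.44 + 0.03 + 0.35)
  = 11.4360 / 0.8200 = 13.946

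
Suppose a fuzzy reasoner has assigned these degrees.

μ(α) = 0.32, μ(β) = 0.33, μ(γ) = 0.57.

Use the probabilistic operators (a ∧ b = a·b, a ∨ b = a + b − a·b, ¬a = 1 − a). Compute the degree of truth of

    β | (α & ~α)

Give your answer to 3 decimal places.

0.476

~α = 1 − 0.3200 = 0.6800
α & ~α = a·b on (0.3200, 0.6800) = 0.2176
β | (α & ~α) = a + b − a·b on (0.3300, 0.2176) = 0.4758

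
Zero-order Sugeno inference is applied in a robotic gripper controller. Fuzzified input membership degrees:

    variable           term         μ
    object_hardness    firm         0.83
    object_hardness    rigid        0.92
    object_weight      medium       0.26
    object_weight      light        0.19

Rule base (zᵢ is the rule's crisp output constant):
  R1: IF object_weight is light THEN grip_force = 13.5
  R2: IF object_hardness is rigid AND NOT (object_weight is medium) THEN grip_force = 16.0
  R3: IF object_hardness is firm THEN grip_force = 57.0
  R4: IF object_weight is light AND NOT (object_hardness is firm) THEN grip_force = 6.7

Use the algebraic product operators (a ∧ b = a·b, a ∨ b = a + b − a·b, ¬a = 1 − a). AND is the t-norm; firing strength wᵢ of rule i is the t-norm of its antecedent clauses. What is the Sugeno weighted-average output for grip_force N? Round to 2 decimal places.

R1 (z=13.5): light=0.19 → w = 0.1900
R2 (z=16.0): rigid=0.92, ¬medium=1−0.26=0.74; AND[a·b] → w = 0.6808
R3 (z=57.0): firm=0.83 → w = 0.8300
R4 (z=6.7): light=0.19, ¬firm=1−0.83=0.17; AND[a·b] → w = 0.0323
Weighted average = (0.1900·13.5 + 0.6808·16.0 + 0.8300·57.0 + 0.0323·6.7) / (0.1900 + 0.6808 + 0.8300 + 0.0323)
  = 60.9842 / 1.7331 = 35.19

35.19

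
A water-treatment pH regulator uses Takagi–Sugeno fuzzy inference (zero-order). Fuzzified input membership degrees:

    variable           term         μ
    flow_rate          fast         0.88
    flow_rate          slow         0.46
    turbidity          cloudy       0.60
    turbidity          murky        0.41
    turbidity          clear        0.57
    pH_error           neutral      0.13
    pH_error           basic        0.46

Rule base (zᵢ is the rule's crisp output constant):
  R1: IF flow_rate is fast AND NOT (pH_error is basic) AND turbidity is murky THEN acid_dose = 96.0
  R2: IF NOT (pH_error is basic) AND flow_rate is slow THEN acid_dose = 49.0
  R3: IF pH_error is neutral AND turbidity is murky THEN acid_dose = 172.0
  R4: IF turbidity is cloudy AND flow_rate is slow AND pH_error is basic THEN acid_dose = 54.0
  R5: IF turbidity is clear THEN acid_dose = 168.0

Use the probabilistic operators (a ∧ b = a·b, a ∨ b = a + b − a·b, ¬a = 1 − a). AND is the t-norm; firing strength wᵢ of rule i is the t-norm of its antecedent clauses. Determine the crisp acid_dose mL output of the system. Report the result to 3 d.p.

119.531

R1 (z=96.0): fast=0.88, ¬basic=1−0.46=0.54, murky=0.41; AND[a·b] → w = 0.1948
R2 (z=49.0): ¬basic=1−0.46=0.54, slow=0.46; AND[a·b] → w = 0.2484
R3 (z=172.0): neutral=0.13, murky=0.41; AND[a·b] → w = 0.0533
R4 (z=54.0): cloudy=0.60, slow=0.46, basic=0.46; AND[a·b] → w = 0.1270
R5 (z=168.0): clear=0.57 → w = 0.5700
Weighted average = (0.1948·96.0 + 0.2484·49.0 + 0.0533·172.0 + 0.1270·54.0 + 0.5700·168.0) / (0.1948 + 0.2484 + 0.0533 + 0.1270 + 0.5700)
  = 142.6589 / 1.1935 = 119.531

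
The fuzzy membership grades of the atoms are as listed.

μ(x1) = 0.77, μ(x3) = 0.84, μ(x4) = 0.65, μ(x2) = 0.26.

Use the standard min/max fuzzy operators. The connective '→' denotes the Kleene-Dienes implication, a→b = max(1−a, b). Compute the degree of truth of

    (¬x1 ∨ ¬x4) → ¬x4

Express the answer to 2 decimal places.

0.65

¬x1 = 1 − 0.77 = 0.23
¬x4 = 1 − 0.65 = 0.35
¬x1 ∨ ¬x4 = max(a, b) on (0.23, 0.35) = 0.35
¬x4 = 1 − 0.65 = 0.35
(¬x1 ∨ ¬x4) → ¬x4  [Kleene-Dienes: max(1−a, b)] with a=0.35, b=0.35 → 0.65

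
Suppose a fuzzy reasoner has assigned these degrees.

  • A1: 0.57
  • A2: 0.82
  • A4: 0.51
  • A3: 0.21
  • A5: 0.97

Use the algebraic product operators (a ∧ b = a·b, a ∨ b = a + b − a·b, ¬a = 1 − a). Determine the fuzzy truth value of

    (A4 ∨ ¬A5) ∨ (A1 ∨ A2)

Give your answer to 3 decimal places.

¬A5 = 1 − 0.9700 = 0.0300
A4 ∨ ¬A5 = a + b − a·b on (0.5100, 0.0300) = 0.5247
A1 ∨ A2 = a + b − a·b on (0.5700, 0.8200) = 0.9226
(A4 ∨ ¬A5) ∨ (A1 ∨ A2) = a + b − a·b on (0.5247, 0.9226) = 0.9632

0.963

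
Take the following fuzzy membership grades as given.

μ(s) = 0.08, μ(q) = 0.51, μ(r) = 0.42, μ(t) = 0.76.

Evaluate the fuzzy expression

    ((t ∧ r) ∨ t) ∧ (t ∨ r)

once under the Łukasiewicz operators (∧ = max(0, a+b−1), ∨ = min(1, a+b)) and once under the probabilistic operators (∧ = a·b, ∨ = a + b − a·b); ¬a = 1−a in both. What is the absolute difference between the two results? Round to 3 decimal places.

0.220

Under Łukasiewicz:
  t ∧ r = max(0, a+b−1) on (0.76, 0.42) = 0.18
  (t ∧ r) ∨ t = min(1, a+b) on (0.18, 0.76) = 0.94
  t ∨ r = min(1, a+b) on (0.76, 0.42) = 1.00
  ((t ∧ r) ∨ t) ∧ (t ∨ r) = max(0, a+b−1) on (0.94, 1.00) = 0.94
  → value = 0.9400
Under probabilistic:
  t ∧ r = a·b on (0.7600, 0.4200) = 0.3192
  (t ∧ r) ∨ t = a + b − a·b on (0.3192, 0.7600) = 0.8366
  t ∨ r = a + b − a·b on (0.7600, 0.4200) = 0.8608
  ((t ∧ r) ∨ t) ∧ (t ∨ r) = a·b on (0.8366, 0.8608) = 0.7202
  → value = 0.7202
|0.9400 − 0.7202| = 0.220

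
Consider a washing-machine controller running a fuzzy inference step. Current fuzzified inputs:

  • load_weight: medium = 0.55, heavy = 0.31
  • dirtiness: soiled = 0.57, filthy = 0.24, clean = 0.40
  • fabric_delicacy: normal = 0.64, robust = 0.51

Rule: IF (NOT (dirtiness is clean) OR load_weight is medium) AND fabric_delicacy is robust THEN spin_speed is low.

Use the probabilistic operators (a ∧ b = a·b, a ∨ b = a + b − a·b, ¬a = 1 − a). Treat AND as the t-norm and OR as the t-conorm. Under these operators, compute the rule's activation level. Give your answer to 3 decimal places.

0.418

firing strength: (¬clean=1−0.40=0.60 OR medium=0.55) = 0.8200; AND[a·b] with robust=0.51 → w = 0.4182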